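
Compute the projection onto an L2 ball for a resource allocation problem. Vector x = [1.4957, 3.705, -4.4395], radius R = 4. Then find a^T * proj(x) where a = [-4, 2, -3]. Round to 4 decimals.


Step 1: Compute ||x|| (intermediates to 6 decimals).
||x|| = sqrt(1.4957^2 + 3.705^2 + (-4.4395)^2) = 5.972713
Step 2: Project.
Since ||x|| > R, scale = R/||x|| = 4/5.972713 = 0.669712, proj(x) = scale * x
proj(x) = [1.001688, 2.481283, -2.973186]
Step 3: Dot product.
a^T * proj(x) = -4*1.001688 + 2*2.481283 - 3*(-2.973186) = 9.8754


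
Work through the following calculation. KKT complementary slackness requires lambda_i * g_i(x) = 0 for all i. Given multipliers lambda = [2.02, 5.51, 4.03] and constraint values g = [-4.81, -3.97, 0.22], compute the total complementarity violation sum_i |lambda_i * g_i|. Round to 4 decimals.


KKT complementary slackness check:
lambda_1 * g_1 = 2.02 * -4.81 = -9.7162
lambda_2 * g_2 = 5.51 * -3.97 = -21.8747
lambda_3 * g_3 = 4.03 * 0.22 = 0.8866
Total violation = 9.7162 + 21.8747 + 0.8866 = 32.4775


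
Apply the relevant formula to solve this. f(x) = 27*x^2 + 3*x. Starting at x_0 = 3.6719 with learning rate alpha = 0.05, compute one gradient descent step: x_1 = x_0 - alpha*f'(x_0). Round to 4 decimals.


We compute the gradient at x_0 and apply the update.
f'(x) = 54*x + 3
f'(3.6719) = 54*3.6719 + 3 = 201.2826
x_1 = 3.6719 - 0.05*201.2826 = -6.3922


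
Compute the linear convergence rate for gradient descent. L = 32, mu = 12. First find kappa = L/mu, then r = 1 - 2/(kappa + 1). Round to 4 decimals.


Step 1: Compute the condition number.
kappa = L/mu = 32/12 = 2.6667
Step 2: Compute the convergence rate.
r = 1 - 2/(kappa + 1) = 1 - 2*mu/(L + mu) = (L - mu)/(L + mu) = 20/44 = 0.4545


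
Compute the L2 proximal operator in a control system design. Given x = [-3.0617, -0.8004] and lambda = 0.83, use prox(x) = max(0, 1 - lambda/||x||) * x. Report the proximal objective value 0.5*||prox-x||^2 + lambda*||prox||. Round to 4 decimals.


Step 1: Compute ||x||.
||x|| = 3.1646
Step 2: Compute scaling factor.
scale = max(0, 1 - 0.83/3.1646) = 0.7377
Step 3: prox(x) = [-2.2587, -0.5905]
||prox(x)|| = 2.3346
Step 4: Proximal objective.
0.5*||prox-x||^2 = 0.3445
lambda*||prox|| = 1.9377
Total = 2.2822


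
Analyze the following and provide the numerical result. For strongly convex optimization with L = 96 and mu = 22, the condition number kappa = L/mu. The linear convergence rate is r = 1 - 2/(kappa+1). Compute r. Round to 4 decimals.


Step 1: Compute the condition number.
kappa = L/mu = 96/22 = 4.3636
Step 2: Compute the convergence rate.
r = 1 - 2/(kappa + 1) = 1 - 2*mu/(L + mu) = (L - mu)/(L + mu) = 74/118 = 0.6271


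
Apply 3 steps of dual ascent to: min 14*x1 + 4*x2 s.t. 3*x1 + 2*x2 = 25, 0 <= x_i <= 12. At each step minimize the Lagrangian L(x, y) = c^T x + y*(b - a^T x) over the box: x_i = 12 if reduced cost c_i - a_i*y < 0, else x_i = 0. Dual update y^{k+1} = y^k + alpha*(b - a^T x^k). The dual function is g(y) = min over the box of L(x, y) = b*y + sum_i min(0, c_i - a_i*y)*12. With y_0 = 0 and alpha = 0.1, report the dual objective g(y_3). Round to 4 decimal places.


Dual ascent for LP: min 14*x1 + 4*x2, 3*x1 + 2*x2 = 25, 0 <= x_i <= 12
Step 1: y^k = 0.0, reduced costs: (14.0, 4.0)
  x^k = (0.0, 0.0), subgradient = b - a^T x = 25.0
  y^{k+1} = 0.0 + 0.1*25.0 = 2.5
Step 2: y^k = 2.5, reduced costs: (6.5, -1.0)
  x^k = (0.0, 12.0), subgradient = b - a^T x = 1.0
  y^{k+1} = 2.5 + 0.1*1.0 = 2.6
Step 3: y^k = 2.6, reduced costs: (6.2, -1.2)
  x^k = (0.0, 12.0), subgradient = b - a^T x = 1.0
  y^{k+1} = 2.6 + 0.1*1.0 = 2.7
Dual objective at y_3 = 2.7: reduced costs (5.9, -1.4), box minimizer x = (0.0, 12.0)
g(y_3) = b*y + (c1 - a1*y)*x1 + (c2 - a2*y)*x2 = 25*2.7 + 5.9*0.0 + (-1.4)*12.0 = 67.5 + 0.0 - 16.8 = 50.7


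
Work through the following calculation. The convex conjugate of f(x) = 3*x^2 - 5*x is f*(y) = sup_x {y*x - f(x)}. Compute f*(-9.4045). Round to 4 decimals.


f*(y) = sup_x {y*x - a*x^2 - b*x} = sup_x {(y-b)*x - a*x^2}
FOC: (y - b) - 2a*x = 0 => x* = (y - b)/(2a)
x* = (-9.4045 + 5)/(2*3) = -0.7341
f*(-9.4045) = (y-b)^2/(4a) = (-9.4045 + 5)^2/(4*3)
= 19.3996/12 = 1.6166


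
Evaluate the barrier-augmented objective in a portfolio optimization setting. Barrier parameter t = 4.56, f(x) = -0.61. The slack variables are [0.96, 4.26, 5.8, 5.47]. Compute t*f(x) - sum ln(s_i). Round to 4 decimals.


Step 1: Compute log-barrier.
ln values: [-0.0408, 1.4493, 1.7579, 1.6993]
phi = -(-0.0408 + 1.4493 + 1.7579 + 1.6993) = -4.8656
Step 2: Compute augmented objective.
t*f(x) = 4.56*-0.61 = -2.7816
Total = -2.7816 - 4.8656 = -7.6472


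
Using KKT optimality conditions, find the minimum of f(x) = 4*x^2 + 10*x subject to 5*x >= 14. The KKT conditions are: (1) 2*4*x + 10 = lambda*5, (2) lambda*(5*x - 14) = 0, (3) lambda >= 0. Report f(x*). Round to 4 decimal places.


Step 1: Try lambda = 0 (constraint inactive).
x_unc = -10/(2*4) = -1.25
Check: 5*-1.25 = -6.25 < 14 -- violated!
Step 2: Constraint must be active: 5*x = 14
x* = 14/5 = 2.8
lambda = (2*4*2.8 + 10)/5 = 6.48
Step 3: Compute optimal value.
f(x*) = 4*2.8^2 + 10*2.8 = 59.36


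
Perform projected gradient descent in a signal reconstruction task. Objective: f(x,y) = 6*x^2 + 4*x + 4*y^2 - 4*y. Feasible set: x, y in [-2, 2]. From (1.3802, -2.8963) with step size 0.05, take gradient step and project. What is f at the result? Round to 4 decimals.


Step 1: Compute gradient at (1.3802, -2.8963).
grad_x = 2*6*1.3802 + 4 = 20.5624
grad_y = 2*4*-2.8963 - 4 = -27.1704
Step 2: Gradient step.
x_raw = 1.3802 - 0.05*20.5624 = 0.3521
y_raw = -2.8963 - 0.05*-27.1704 = -1.5378
Step 3: Project onto [-2, 2].
x_proj = clip(0.3521) = 0.3521
y_proj = clip(-1.5378) = -1.5378
Step 4: Evaluate f.
f(0.3521, -1.5378) = 17.7623


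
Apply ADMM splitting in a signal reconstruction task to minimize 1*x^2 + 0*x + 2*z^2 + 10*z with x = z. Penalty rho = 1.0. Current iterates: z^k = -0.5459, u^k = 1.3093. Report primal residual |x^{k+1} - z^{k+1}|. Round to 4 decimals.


ADMM iteration with rho = 1.0, z^k = -0.5459, u^k = 1.3093
Step 1: x-update.
Minimize 1*x^2 + 0*x + (1.0/2)*(x + 0.5459 + 1.3093)^2
FOC: (2*1 + 1.0)*x = 0 + 1.0*(-0.5459 - 1.3093)
x^{k+1} = -0.6184
Step 2: z-update.
Minimize 2*z^2 + 10*z + (1.0/2)*(-0.6184 - z + 1.3093)^2
FOC: (2*2 + 1.0)*z = -10 + 1.0*(-0.6184 + 1.3093)
z^{k+1} = -1.8618
Step 3: u-update.
u^{k+1} = 1.3093 - 0.6184 + 1.8618 = 2.5527
Step 4: Primal residual = |-0.6184 + 1.8618| = 1.2434


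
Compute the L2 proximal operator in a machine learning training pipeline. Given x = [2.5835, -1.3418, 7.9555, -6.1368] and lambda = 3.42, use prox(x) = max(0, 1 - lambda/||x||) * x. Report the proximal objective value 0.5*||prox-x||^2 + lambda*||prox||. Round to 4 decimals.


Step 1: Compute ||x||.
||x|| = 10.4606
Step 2: Compute scaling factor.
scale = max(0, 1 - 3.42/10.4606) = 0.6731
Step 3: prox(x) = [1.7389, -0.9031, 5.3545, -4.1304]
||prox(x)|| = 7.0406
Step 4: Proximal objective.
0.5*||prox-x||^2 = 5.8482
lambda*||prox|| = 24.0789
Total = 29.9272


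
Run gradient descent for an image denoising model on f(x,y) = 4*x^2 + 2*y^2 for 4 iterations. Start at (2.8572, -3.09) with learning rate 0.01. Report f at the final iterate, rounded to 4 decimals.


Gradient descent on f(x,y) = 4*x^2 + 2*y^2.
Starting point: (2.8572, -3.09), alpha = 0.01
Step 1: grad_x = 2*4*2.8572 = 22.8576, grad_y = 2*2*-3.09 = -12.36
  x_1 = 2.8572 - 0.01*22.8576 = 2.6286
  y_1 = -3.09 - 0.01*-12.36 = -2.9664
Step 2: grad_x = 2*4*2.6286 = 21.029, grad_y = 2*2*-2.9664 = -11.8656
  x_2 = 2.6286 - 0.01*21.029 = 2.4183
  y_2 = -2.9664 - 0.01*-11.8656 = -2.8477
Step 3: grad_x = 2*4*2.4183 = 19.3467, grad_y = 2*2*-2.8477 = -11.391
  x_3 = 2.4183 - 0.01*19.3467 = 2.2249
  y_3 = -2.8477 - 0.01*-11.391 = -2.7338
Step 4: grad_x = 2*4*2.2249 = 17.7989, grad_y = 2*2*-2.7338 = -10.9353
  x_4 = 2.2249 - 0.01*17.7989 = 2.0469
  y_4 = -2.7338 - 0.01*-10.9353 = -2.6245
f(2.0469, -2.6245) = 4*2.0469^2 + 2*(-2.6245)^2 = 30.5346


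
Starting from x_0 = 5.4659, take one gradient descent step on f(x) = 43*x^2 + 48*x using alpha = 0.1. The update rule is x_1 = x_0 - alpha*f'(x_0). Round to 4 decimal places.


We compute the gradient at x_0 and apply the update.
f'(x) = 86*x + 48
f'(5.4659) = 86*5.4659 + 48 = 518.0674
x_1 = 5.4659 - 0.1*518.0674 = -46.3408


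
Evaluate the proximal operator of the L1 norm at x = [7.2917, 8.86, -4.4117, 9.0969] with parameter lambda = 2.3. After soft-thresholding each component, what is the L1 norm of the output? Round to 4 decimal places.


Soft-thresholding with lambda = 2.3:
prox(7.2917) = sign(7.2917)*max(|7.2917| - 2.3, 0) = 4.9917
prox(8.86) = sign(8.86)*max(|8.86| - 2.3, 0) = 6.56
prox(-4.4117) = sign(-4.4117)*max(|-4.4117| - 2.3, 0) = -2.1117
prox(9.0969) = sign(9.0969)*max(|9.0969| - 2.3, 0) = 6.7969
prox(x) = [4.9917, 6.56, -2.1117, 6.7969]
||prox(x)||_1 = 4.9917 + 6.56 + 2.1117 + 6.7969 = 20.4603


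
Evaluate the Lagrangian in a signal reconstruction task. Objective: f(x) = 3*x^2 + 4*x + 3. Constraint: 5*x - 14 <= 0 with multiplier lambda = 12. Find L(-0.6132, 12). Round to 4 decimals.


Step 1: Evaluate f(x).
f(-0.6132) = 3*(-0.6132)^2 + 4*(-0.6132) + 3 = 1.6752
Step 2: Evaluate g(x).
g(-0.6132) = 5*-0.6132 - 14 = -17.066
Step 3: Compute Lagrangian.
L = 1.6752 + 12*-17.066 = -203.1168


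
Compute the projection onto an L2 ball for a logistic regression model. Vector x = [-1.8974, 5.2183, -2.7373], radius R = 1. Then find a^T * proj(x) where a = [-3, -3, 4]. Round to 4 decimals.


Step 1: Compute ||x|| (intermediates to 6 decimals).
||x|| = sqrt((-1.8974)^2 + 5.2183^2 + (-2.7373)^2) = 6.190605
Step 2: Project.
Since ||x|| > R, scale = R/||x|| = 1/6.190605 = 0.161535, proj(x) = scale * x
proj(x) = [-0.306497, 0.842938, -0.44217]
Step 3: Dot product.
a^T * proj(x) = -3*(-0.306497) - 3*0.842938 + 4*(-0.44217) = -3.378


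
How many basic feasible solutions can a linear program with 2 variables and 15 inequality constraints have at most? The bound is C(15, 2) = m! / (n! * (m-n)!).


Each vertex corresponds to some choice of n active constraints out of m, so the number of vertices is at most C(m, n) = m! / (n!(m-n)!).
m = 15, n = 2
Numerator: 15 * 14
Denominator: 2! = 2
C(15, 2) = 105


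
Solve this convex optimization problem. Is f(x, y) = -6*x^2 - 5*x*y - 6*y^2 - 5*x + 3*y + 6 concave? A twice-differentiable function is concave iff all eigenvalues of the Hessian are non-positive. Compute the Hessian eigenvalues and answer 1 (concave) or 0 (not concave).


The Hessian of f(x,y) = -6*x^2 - 5*x*y - 6*y^2 - 5*x + 3*y + 6 is:
H = [[-12, -5], [-5, -12]]
Trace = -12 - 12 = -24
Determinant = -12*-12 - (-5)^2 = 119
Discriminant = (-24)^2 - 4*119 = 100.0
Eigenvalues: lambda_1 = -17.0, lambda_2 = -7.0
The function is concave.

1


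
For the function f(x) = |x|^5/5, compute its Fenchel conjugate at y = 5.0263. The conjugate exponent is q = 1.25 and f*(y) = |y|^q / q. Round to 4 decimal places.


The conjugate exponent q satisfies 1/p + 1/q = 1.
p = 5, so q = 5/(5 - 1) = 1.25
|y|^q = 5.0263^1.25 = 7.5259
f*(5.0263) = 7.5259 / 1.25 = 6.0207


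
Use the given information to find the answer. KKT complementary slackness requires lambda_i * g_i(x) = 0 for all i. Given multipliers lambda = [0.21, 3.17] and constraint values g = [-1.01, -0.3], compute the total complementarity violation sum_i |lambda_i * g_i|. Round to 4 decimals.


KKT complementary slackness check:
lambda_1 * g_1 = 0.21 * -1.01 = -0.2121
lambda_2 * g_2 = 3.17 * -0.3 = -0.951
Total violation = 0.2121 + 0.951 = 1.1631


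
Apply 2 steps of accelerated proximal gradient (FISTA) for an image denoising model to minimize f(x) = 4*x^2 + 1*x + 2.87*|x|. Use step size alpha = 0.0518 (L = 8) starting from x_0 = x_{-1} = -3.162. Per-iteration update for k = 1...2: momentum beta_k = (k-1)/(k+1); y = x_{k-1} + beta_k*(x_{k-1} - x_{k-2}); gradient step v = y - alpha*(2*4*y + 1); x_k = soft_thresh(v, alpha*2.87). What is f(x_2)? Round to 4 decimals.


FISTA on f(x) = 4*x^2 + 1*x + 2.87*|x|
L = 8, alpha = 0.0518
Iteration 1: beta = 0.0, y = -3.162 + 0.0*(-3.162 + 3.162) = -3.162
  grad(y) = -24.296, v = y - alpha*grad = -1.9035
  prox(v) = soft_thresh(-1.9035, 0.1487) = -1.7548
Iteration 2: beta = 0.3333, y = -1.7548 + 0.3333*(-1.7548 + 3.162) = -1.2857
  grad(y) = -9.2859, v = y - alpha*grad = -0.8047
  prox(v) = soft_thresh(-0.8047, 0.1487) = -0.6561
f(x_2) = 4*(-0.6561)^2 + 1*(-0.6561) + 2.87*|-0.6561| = 2.9485


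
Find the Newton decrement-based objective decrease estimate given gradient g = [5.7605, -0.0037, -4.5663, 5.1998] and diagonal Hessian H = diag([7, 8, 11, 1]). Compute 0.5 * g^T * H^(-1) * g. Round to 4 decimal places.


Step 1: H is diagonal, so H^(-1) * g = [0.8229, -0.0005, -0.4151, 5.1998].
Step 2: g^T H^(-1) g = sum_i g_i^2 / H_ii
  = (5.7605)^2/7 + (-0.0037)^2/8 + (-4.5663)^2/11 + (5.1998)^2/1
  = 4.7405 + 0.0 + 1.8956 + 27.0379 = 33.674
Step 3: Objective decrease = 0.5 * g^T H^(-1) g = 16.837


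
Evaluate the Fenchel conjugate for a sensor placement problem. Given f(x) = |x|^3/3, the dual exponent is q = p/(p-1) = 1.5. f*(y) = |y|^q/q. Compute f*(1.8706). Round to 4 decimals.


The conjugate exponent q satisfies 1/p + 1/q = 1.
p = 3, so q = 3/(3 - 1) = 1.5
|y|^q = 1.8706^1.5 = 2.5584
f*(1.8706) = 2.5584 / 1.5 = 1.7056


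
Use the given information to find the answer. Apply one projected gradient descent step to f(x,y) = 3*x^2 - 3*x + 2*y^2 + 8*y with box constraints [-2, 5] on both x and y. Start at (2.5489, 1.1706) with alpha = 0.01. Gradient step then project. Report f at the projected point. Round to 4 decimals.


Step 1: Compute gradient at (2.5489, 1.1706).
grad_x = 2*3*2.5489 - 3 = 12.2934
grad_y = 2*2*1.1706 + 8 = 12.6824
Step 2: Gradient step.
x_raw = 2.5489 - 0.01*12.2934 = 2.426
y_raw = 1.1706 - 0.01*12.6824 = 1.0438
Step 3: Project onto [-2, 5].
x_proj = clip(2.426) = 2.426
y_proj = clip(1.0438) = 1.0438
Step 4: Evaluate f.
f(2.426, 1.0438) = 20.9072


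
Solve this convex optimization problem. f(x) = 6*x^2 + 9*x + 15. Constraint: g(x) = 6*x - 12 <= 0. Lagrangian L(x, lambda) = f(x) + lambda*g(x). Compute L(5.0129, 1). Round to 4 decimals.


Step 1: Evaluate f(x).
f(5.0129) = 6*5.0129^2 + 9*5.0129 + 15 = 210.8911
Step 2: Evaluate g(x).
g(5.0129) = 6*5.0129 - 12 = 18.0774
Step 3: Compute Lagrangian.
L = 210.8911 + 1*18.0774 = 228.9685


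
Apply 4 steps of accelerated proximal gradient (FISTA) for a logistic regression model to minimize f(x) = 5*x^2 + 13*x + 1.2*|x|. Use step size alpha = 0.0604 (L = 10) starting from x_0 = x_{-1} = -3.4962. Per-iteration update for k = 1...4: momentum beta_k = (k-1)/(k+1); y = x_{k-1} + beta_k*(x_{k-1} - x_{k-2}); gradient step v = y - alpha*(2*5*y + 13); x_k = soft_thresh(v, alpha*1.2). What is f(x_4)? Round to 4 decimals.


FISTA on f(x) = 5*x^2 + 13*x + 1.2*|x|
L = 10, alpha = 0.0604
Iteration 1: beta = 0.0, y = -3.4962 + 0.0*(-3.4962 + 3.4962) = -3.4962
  grad(y) = -21.962, v = y - alpha*grad = -2.1697
  prox(v) = soft_thresh(-2.1697, 0.0725) = -2.0972
Iteration 2: beta = 0.3333, y = -2.0972 + 0.3333*(-2.0972 + 3.4962) = -1.6309
  grad(y) = -3.3089, v = y - alpha*grad = -1.431
  prox(v) = soft_thresh(-1.431, 0.0725) = -1.3586
Iteration 3: beta = 0.5, y = -1.3586 + 0.5*(-1.3586 + 2.0972) = -0.9892
  grad(y) = 3.1078, v = y - alpha*grad = -1.1769
  prox(v) = soft_thresh(-1.1769, 0.0725) = -1.1045
Iteration 4: beta = 0.6, y = -1.1045 + 0.6*(-1.1045 + 1.3586) = -0.952
  grad(y) = 3.4801, v = y - alpha*grad = -1.1622
  prox(v) = soft_thresh(-1.1622, 0.0725) = -1.0897
f(x_4) = 5*(-1.0897)^2 + 13*(-1.0897) + 1.2*|-1.0897| = -6.9212


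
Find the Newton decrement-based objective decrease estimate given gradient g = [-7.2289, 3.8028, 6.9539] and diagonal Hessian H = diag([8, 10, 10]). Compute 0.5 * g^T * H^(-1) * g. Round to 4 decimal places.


Step 1: H is diagonal, so H^(-1) * g = [-0.9036, 0.3803, 0.6954].
Step 2: g^T H^(-1) g = sum_i g_i^2 / H_ii
  = (-7.2289)^2/8 + (3.8028)^2/10 + (6.9539)^2/10
  = 6.5321 + 1.4461 + 4.8357 = 12.8139
Step 3: Objective decrease = 0.5 * g^T H^(-1) g = 6.407


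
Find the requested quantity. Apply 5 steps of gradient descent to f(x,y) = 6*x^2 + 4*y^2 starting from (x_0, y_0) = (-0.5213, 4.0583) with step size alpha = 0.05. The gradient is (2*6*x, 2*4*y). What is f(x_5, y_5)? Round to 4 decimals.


Gradient descent on f(x,y) = 6*x^2 + 4*y^2.
Starting point: (-0.5213, 4.0583), alpha = 0.05
Step 1: grad_x = 2*6*-0.5213 = -6.2556, grad_y = 2*4*4.0583 = 32.4664
  x_1 = -0.5213 - 0.05*-6.2556 = -0.2085
  y_1 = 4.0583 - 0.05*32.4664 = 2.435
Step 2: grad_x = 2*6*-0.2085 = -2.5022, grad_y = 2*4*2.435 = 19.4798
  x_2 = -0.2085 - 0.05*-2.5022 = -0.0834
  y_2 = 2.435 - 0.05*19.4798 = 1.461
Step 3: grad_x = 2*6*-0.0834 = -1.0009, grad_y = 2*4*1.461 = 11.6879
  x_3 = -0.0834 - 0.05*-1.0009 = -0.0334
  y_3 = 1.461 - 0.05*11.6879 = 0.8766
Step 4: grad_x = 2*6*-0.0334 = -0.4004, grad_y = 2*4*0.8766 = 7.0127
  x_4 = -0.0334 - 0.05*-0.4004 = -0.0133
  y_4 = 0.8766 - 0.05*7.0127 = 0.526
Step 5: grad_x = 2*6*-0.0133 = -0.1601, grad_y = 2*4*0.526 = 4.2076
  x_5 = -0.0133 - 0.05*-0.1601 = -0.0053
  y_5 = 0.526 - 0.05*4.2076 = 0.3156
f(-0.0053, 0.3156) = 6*(-0.0053)^2 + 4*0.3156^2 = 0.3985


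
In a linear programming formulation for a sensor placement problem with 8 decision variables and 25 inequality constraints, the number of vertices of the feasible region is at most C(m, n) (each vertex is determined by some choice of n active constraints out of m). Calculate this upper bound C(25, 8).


Each vertex corresponds to some choice of n active constraints out of m, so the number of vertices is at most C(m, n) = m! / (n!(m-n)!).
m = 25, n = 8
Numerator: 25 * 24 * 23 * 22 * 21 * 20 * 19 * 18
Denominator: 8! = 40320
C(25, 8) = 1081575


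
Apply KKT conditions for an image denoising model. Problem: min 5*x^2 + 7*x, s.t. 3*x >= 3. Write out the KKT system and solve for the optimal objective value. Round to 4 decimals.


Step 1: Try lambda = 0 (constraint inactive).
x_unc = -7/(2*5) = -0.7
Check: 3*-0.7 = -2.1 < 3 -- violated!
Step 2: Constraint must be active: 3*x = 3
x* = 3/3 = 1.0
lambda = (2*5*1.0 + 7)/3 = 5.6667
Step 3: Compute optimal value.
f(x*) = 5*1.0^2 + 7*1.0 = 12.0


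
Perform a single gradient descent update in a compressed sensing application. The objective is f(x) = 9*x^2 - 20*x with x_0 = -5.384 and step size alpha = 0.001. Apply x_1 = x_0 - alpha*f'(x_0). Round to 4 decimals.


We compute the gradient at x_0 and apply the update.
f'(x) = 18*x - 20
f'(-5.384) = 18*-5.384 - 20 = -116.912
x_1 = -5.384 - 0.001*-116.912 = -5.2671


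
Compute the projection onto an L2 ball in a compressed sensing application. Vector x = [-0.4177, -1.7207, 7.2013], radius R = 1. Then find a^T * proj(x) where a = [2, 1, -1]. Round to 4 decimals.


Step 1: Compute ||x|| (intermediates to 6 decimals).
||x|| = sqrt((-0.4177)^2 + (-1.7207)^2 + 7.2013^2) = 7.415794
Step 2: Project.
Since ||x|| > R, scale = R/||x|| = 1/7.415794 = 0.134847, proj(x) = scale * x
proj(x) = [-0.056326, -0.232031, 0.971074]
Step 3: Dot product.
a^T * proj(x) = 2*(-0.056326) + 1*(-0.232031) - 1*0.971074 = -1.3158


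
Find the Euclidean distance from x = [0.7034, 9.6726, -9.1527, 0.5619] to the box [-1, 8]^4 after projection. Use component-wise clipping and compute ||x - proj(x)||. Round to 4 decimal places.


Project each component onto [-1, 8].
clip(0.7034) = 0.7034, clip(9.6726) = 8.0, clip(-9.1527) = -1.0, clip(0.5619) = 0.5619
Projection = [0.7034, 8.0, -1.0, 0.5619]
Squared diffs: [0.0, 2.7976, 66.4665, 0.0]
Distance = sqrt(69.2641) = 8.3225


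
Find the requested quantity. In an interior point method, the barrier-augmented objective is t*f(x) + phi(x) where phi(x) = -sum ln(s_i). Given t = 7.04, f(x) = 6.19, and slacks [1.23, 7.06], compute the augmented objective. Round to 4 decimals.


Step 1: Compute log-barrier.
ln values: [0.207, 1.9544]
phi = -(0.207 + 1.9544) = -2.1615
Step 2: Compute augmented objective.
t*f(x) = 7.04*6.19 = 43.5776
Total = 43.5776 - 2.1615 = 41.4161


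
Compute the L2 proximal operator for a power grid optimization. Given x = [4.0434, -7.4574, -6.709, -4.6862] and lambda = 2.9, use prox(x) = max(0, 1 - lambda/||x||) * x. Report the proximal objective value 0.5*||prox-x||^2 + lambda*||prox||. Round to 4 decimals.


Step 1: Compute ||x||.
||x|| = 11.787
Step 2: Compute scaling factor.
scale = max(0, 1 - 2.9/11.787) = 0.754
Step 3: prox(x) = [3.0486, -5.6226, -5.0584, -3.5332]
||prox(x)|| = 8.887
Step 4: Proximal objective.
0.5*||prox-x||^2 = 4.205
lambda*||prox|| = 25.7723
Total = 29.9773


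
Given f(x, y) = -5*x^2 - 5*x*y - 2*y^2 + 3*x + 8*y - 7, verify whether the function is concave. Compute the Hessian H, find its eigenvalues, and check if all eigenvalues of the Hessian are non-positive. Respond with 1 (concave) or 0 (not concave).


The Hessian of f(x,y) = -5*x^2 - 5*x*y - 2*y^2 + 3*x + 8*y - 7 is:
H = [[-10, -5], [-5, -4]]
Trace = -10 - 4 = -14
Determinant = -10*-4 - (-5)^2 = 15
Discriminant = (-14)^2 - 4*15 = 136.0
Eigenvalues: lambda_1 = -12.831, lambda_2 = -1.169
The function is concave.

1


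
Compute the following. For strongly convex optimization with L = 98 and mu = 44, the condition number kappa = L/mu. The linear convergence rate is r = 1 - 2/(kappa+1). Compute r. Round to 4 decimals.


Step 1: Compute the condition number.
kappa = L/mu = 98/44 = 2.2273
Step 2: Compute the convergence rate.
r = 1 - 2/(kappa + 1) = 1 - 2*mu/(L + mu) = (L - mu)/(L + mu) = 54/142 = 0.3803


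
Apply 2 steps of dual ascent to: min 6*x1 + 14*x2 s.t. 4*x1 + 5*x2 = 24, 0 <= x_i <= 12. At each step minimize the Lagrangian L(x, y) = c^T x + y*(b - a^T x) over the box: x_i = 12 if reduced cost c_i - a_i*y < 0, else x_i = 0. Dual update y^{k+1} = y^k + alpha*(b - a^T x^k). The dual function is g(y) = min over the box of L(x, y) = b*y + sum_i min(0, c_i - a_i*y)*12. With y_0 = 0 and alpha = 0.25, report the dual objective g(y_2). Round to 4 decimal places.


Dual ascent for LP: min 6*x1 + 14*x2, 4*x1 + 5*x2 = 24, 0 <= x_i <= 12
Step 1: y^k = 0.0, reduced costs: (6.0, 14.0)
  x^k = (0.0, 0.0), subgradient = b - a^T x = 24.0
  y^{k+1} = 0.0 + 0.25*24.0 = 6.0
Step 2: y^k = 6.0, reduced costs: (-18.0, -16.0)
  x^k = (12.0, 12.0), subgradient = b - a^T x = -84.0
  y^{k+1} = 6.0 + 0.25*-84.0 = -15.0
Dual objective at y_2 = -15.0: reduced costs (66.0, 89.0), box minimizer x = (0.0, 0.0)
g(y_2) = b*y + (c1 - a1*y)*x1 + (c2 - a2*y)*x2 = 24*(-15.0) + 66.0*0.0 + 89.0*0.0 = -360.0 + 0.0 + 0.0 = -360.0


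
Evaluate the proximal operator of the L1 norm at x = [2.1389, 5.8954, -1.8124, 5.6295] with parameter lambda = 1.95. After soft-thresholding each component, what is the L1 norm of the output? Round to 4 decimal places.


Soft-thresholding with lambda = 1.95:
prox(2.1389) = sign(2.1389)*max(|2.1389| - 1.95, 0) = 0.1889
prox(5.8954) = sign(5.8954)*max(|5.8954| - 1.95, 0) = 3.9454
prox(-1.8124) = sign(-1.8124)*max(|-1.8124| - 1.95, 0) = 0.0
prox(5.6295) = sign(5.6295)*max(|5.6295| - 1.95, 0) = 3.6795
prox(x) = [0.1889, 3.9454, 0.0, 3.6795]
||prox(x)||_1 = 0.1889 + 3.9454 + 0.0 + 3.6795 = 7.8138


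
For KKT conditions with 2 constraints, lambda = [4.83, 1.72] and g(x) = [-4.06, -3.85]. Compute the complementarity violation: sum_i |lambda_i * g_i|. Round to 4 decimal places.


KKT complementary slackness check:
lambda_1 * g_1 = 4.83 * -4.06 = -19.6098
lambda_2 * g_2 = 1.72 * -3.85 = -6.622
Total violation = 19.6098 + 6.622 = 26.2318


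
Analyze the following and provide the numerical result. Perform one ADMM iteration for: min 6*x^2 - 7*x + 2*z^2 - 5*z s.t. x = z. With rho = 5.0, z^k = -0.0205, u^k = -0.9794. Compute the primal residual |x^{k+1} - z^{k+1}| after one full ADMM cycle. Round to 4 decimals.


ADMM iteration with rho = 5.0, z^k = -0.0205, u^k = -0.9794
Step 1: x-update.
Minimize 6*x^2 - 7*x + (5.0/2)*(x + 0.0205 - 0.9794)^2
FOC: (2*6 + 5.0)*x = 7 + 5.0*(-0.0205 + 0.9794)
x^{k+1} = 0.6938
Step 2: z-update.
Minimize 2*z^2 - 5*z + (5.0/2)*(0.6938 - z - 0.9794)^2
FOC: (2*2 + 5.0)*z = 5 + 5.0*(0.6938 - 0.9794)
z^{k+1} = 0.3969
Step 3: u-update.
u^{k+1} = -0.9794 + 0.6938 - 0.3969 = -0.6825
Step 4: Primal residual = |0.6938 - 0.3969| = 0.2969


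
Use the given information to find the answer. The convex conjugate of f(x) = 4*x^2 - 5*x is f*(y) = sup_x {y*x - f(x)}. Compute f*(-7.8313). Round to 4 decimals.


f*(y) = sup_x {y*x - a*x^2 - b*x} = sup_x {(y-b)*x - a*x^2}
FOC: (y - b) - 2a*x = 0 => x* = (y - b)/(2a)
x* = (-7.8313 + 5)/(2*4) = -0.3539
f*(-7.8313) = (y-b)^2/(4a) = (-7.8313 + 5)^2/(4*4)
= 8.0163/16 = 0.501


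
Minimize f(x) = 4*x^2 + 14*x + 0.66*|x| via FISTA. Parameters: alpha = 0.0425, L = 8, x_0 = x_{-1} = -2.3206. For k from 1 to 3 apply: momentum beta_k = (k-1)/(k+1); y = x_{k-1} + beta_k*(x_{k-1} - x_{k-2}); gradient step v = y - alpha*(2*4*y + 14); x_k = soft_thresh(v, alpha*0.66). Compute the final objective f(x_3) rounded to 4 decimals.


FISTA on f(x) = 4*x^2 + 14*x + 0.66*|x|
L = 8, alpha = 0.0425
Iteration 1: beta = 0.0, y = -2.3206 + 0.0*(-2.3206 + 2.3206) = -2.3206
  grad(y) = -4.5648, v = y - alpha*grad = -2.1266
  prox(v) = soft_thresh(-2.1266, 0.0281) = -2.0985
Iteration 2: beta = 0.3333, y = -2.0985 + 0.3333*(-2.0985 + 2.3206) = -2.0245
  grad(y) = -2.1962, v = y - alpha*grad = -1.9312
  prox(v) = soft_thresh(-1.9312, 0.0281) = -1.9031
Iteration 3: beta = 0.5, y = -1.9031 + 0.5*(-1.9031 + 2.0985) = -1.8054
  grad(y) = -0.4435, v = y - alpha*grad = -1.7866
  prox(v) = soft_thresh(-1.7866, 0.0281) = -1.7585
f(x_3) = 4*(-1.7585)^2 + 14*(-1.7585) + 0.66*|-1.7585| = -11.0891


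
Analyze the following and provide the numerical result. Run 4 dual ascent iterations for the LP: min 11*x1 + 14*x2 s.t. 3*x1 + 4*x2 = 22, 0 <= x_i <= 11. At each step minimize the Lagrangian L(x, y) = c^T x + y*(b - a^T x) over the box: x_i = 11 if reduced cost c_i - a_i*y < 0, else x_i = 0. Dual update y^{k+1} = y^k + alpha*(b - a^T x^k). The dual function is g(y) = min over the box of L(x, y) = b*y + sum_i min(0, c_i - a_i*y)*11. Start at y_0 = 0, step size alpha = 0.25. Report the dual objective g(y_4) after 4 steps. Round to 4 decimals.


Dual ascent for LP: min 11*x1 + 14*x2, 3*x1 + 4*x2 = 22, 0 <= x_i <= 11
Step 1: y^k = 0.0, reduced costs: (11.0, 14.0)
  x^k = (0.0, 0.0), subgradient = b - a^T x = 22.0
  y^{k+1} = 0.0 + 0.25*22.0 = 5.5
Step 2: y^k = 5.5, reduced costs: (-5.5, -8.0)
  x^k = (11.0, 11.0), subgradient = b - a^T x = -55.0
  y^{k+1} = 5.5 + 0.25*-55.0 = -8.25
Step 3: y^k = -8.25, reduced costs: (35.75, 47.0)
  x^k = (0.0, 0.0), subgradient = b - a^T x = 22.0
  y^{k+1} = -8.25 + 0.25*22.0 = -2.75
Step 4: y^k = -2.75, reduced costs: (19.25, 25.0)
  x^k = (0.0, 0.0), subgradient = b - a^T x = 22.0
  y^{k+1} = -2.75 + 0.25*22.0 = 2.75
Dual objective at y_4 = 2.75: reduced costs (2.75, 3.0), box minimizer x = (0.0, 0.0)
g(y_4) = b*y + (c1 - a1*y)*x1 + (c2 - a2*y)*x2 = 22*2.75 + 2.75*0.0 + 3.0*0.0 = 60.5 + 0.0 + 0.0 = 60.5


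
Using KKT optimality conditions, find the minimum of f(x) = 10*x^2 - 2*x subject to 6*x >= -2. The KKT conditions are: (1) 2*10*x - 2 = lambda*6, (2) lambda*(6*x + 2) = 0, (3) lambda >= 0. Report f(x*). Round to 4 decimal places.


Step 1: Try lambda = 0 (constraint inactive).
Stationarity: 2*10*x - 2 = 0
x* = 2/(2*10) = 0.1
Check constraint: 6*0.1 = 0.6 >= -2 -- satisfied.
Step 2: Compute optimal value.
f(x*) = 10*0.1^2 - 2*0.1 = -0.1


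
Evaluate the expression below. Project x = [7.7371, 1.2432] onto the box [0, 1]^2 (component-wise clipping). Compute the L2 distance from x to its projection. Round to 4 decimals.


Project each component onto [0, 1].
clip(7.7371) = 1.0, clip(1.2432) = 1.0
Projection = [1.0, 1.0]
Squared diffs: [45.3885, 0.0591]
Distance = sqrt(45.4476) = 6.7415


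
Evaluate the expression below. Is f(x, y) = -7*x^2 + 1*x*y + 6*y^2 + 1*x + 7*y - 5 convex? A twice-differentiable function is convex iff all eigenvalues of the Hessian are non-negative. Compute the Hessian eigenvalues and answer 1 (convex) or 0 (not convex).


The Hessian of f(x,y) = -7*x^2 + 1*x*y + 6*y^2 + 1*x + 7*y - 5 is:
H = [[-14, 1], [1, 12]]
Trace = -14 + 12 = -2
Determinant = -14*12 - (1)^2 = -169
Discriminant = (-2)^2 - 4*-169 = 680.0
Eigenvalues: lambda_1 = -14.0384, lambda_2 = 12.0384
The function is not convex.

0


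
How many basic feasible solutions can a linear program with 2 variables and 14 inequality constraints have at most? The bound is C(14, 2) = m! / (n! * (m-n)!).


Each vertex corresponds to some choice of n active constraints out of m, so the number of vertices is at most C(m, n) = m! / (n!(m-n)!).
m = 14, n = 2
Numerator: 14 * 13
Denominator: 2! = 2
C(14, 2) = 91


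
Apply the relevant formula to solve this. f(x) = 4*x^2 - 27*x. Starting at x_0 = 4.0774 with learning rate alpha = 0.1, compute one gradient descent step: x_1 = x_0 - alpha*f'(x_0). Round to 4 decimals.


We compute the gradient at x_0 and apply the update.
f'(x) = 8*x - 27
f'(4.0774) = 8*4.0774 - 27 = 5.6192
x_1 = 4.0774 - 0.1*5.6192 = 3.5155


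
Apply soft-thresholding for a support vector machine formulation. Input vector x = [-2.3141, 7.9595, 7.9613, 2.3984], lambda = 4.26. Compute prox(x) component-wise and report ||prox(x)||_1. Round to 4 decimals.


Soft-thresholding with lambda = 4.26:
prox(-2.3141) = sign(-2.3141)*max(|-2.3141| - 4.26, 0) = 0.0
prox(7.9595) = sign(7.9595)*max(|7.9595| - 4.26, 0) = 3.6995
prox(7.9613) = sign(7.9613)*max(|7.9613| - 4.26, 0) = 3.7013
prox(2.3984) = sign(2.3984)*max(|2.3984| - 4.26, 0) = 0.0
prox(x) = [0.0, 3.6995, 3.7013, 0.0]
||prox(x)||_1 = 0.0 + 3.6995 + 3.7013 + 0.0 = 7.4008


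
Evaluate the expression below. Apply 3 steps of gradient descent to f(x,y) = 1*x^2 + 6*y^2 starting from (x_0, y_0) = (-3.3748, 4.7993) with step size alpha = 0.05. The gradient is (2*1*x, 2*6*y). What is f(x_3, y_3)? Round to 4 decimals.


Gradient descent on f(x,y) = 1*x^2 + 6*y^2.
Starting point: (-3.3748, 4.7993), alpha = 0.05
Step 1: grad_x = 2*1*-3.3748 = -6.7496, grad_y = 2*6*4.7993 = 57.5916
  x_1 = -3.3748 - 0.05*-6.7496 = -3.0373
  y_1 = 4.7993 - 0.05*57.5916 = 1.9197
Step 2: grad_x = 2*1*-3.0373 = -6.0746, grad_y = 2*6*1.9197 = 23.0366
  x_2 = -3.0373 - 0.05*-6.0746 = -2.7336
  y_2 = 1.9197 - 0.05*23.0366 = 0.7679
Step 3: grad_x = 2*1*-2.7336 = -5.4672, grad_y = 2*6*0.7679 = 9.2147
  x_3 = -2.7336 - 0.05*-5.4672 = -2.4602
  y_3 = 0.7679 - 0.05*9.2147 = 0.3072
f(-2.4602, 0.3072) = 1*(-2.4602)^2 + 6*0.3072^2 = 6.6188


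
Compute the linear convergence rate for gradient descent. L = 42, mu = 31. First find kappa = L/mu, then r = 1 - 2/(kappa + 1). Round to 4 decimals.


Step 1: Compute the condition number.
kappa = L/mu = 42/31 = 1.3548
Step 2: Compute the convergence rate.
r = 1 - 2/(kappa + 1) = 1 - 2*mu/(L + mu) = (L - mu)/(L + mu) = 11/73 = 0.1507


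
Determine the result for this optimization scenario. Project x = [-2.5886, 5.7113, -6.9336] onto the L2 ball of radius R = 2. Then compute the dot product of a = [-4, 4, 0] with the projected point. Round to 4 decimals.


Step 1: Compute ||x|| (intermediates to 6 decimals).
||x|| = sqrt((-2.5886)^2 + 5.7113^2 + (-6.9336)^2) = 9.348508
Step 2: Project.
Since ||x|| > R, scale = R/||x|| = 2/9.348508 = 0.213938, proj(x) = scale * x
proj(x) = [-0.5538, 1.221864, -1.483361]
Step 3: Dot product.
a^T * proj(x) = -4*(-0.5538) + 4*1.221864 + 0*(-1.483361) = 7.1027


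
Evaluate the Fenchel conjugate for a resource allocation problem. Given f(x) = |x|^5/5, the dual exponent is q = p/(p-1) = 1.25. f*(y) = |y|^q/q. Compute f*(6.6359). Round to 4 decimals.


The conjugate exponent q satisfies 1/p + 1/q = 1.
p = 5, so q = 5/(5 - 1) = 1.25
|y|^q = 6.6359^1.25 = 10.6506
f*(6.6359) = 10.6506 / 1.25 = 8.5205


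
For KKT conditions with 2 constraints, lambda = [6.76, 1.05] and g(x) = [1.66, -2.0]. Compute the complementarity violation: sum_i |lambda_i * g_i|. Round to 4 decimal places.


KKT complementary slackness check:
lambda_1 * g_1 = 6.76 * 1.66 = 11.2216
lambda_2 * g_2 = 1.05 * -2.0 = -2.1
Total violation = 11.2216 + 2.1 = 13.3216


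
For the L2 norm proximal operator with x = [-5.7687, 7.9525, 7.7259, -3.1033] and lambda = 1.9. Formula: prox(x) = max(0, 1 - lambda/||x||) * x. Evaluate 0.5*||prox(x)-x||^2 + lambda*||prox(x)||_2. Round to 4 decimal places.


Step 1: Compute ||x||.
||x|| = 12.8779
Step 2: Compute scaling factor.
scale = max(0, 1 - 1.9/12.8779) = 0.8525
Step 3: prox(x) = [-4.9176, 6.7792, 6.586, -2.6454]
||prox(x)|| = 10.9779
Step 4: Proximal objective.
0.5*||prox-x||^2 = 1.805
lambda*||prox|| = 20.858
Total = 22.663


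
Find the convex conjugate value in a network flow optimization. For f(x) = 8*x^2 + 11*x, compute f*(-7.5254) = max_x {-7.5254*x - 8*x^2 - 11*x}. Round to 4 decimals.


f*(y) = sup_x {y*x - a*x^2 - b*x} = sup_x {(y-b)*x - a*x^2}
FOC: (y - b) - 2a*x = 0 => x* = (y - b)/(2a)
x* = (-7.5254 - 11)/(2*8) = -1.1578
f*(-7.5254) = (y-b)^2/(4a) = (-7.5254 - 11)^2/(4*8)
= 343.1904/32 = 10.7247


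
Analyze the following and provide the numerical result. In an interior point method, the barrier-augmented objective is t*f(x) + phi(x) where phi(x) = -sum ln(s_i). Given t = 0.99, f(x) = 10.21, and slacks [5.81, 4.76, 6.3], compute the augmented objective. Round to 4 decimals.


Step 1: Compute log-barrier.
ln values: [1.7596, 1.5602, 1.8405]
phi = -(1.7596 + 1.5602 + 1.8405) = -5.1604
Step 2: Compute augmented objective.
t*f(x) = 0.99*10.21 = 10.1079
Total = 10.1079 - 5.1604 = 4.9475


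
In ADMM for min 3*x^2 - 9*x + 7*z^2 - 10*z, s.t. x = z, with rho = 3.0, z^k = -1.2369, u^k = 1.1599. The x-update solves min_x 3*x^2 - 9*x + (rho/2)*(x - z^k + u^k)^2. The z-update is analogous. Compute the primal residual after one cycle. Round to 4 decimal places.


ADMM iteration with rho = 3.0, z^k = -1.2369, u^k = 1.1599
Step 1: x-update.
Minimize 3*x^2 - 9*x + (3.0/2)*(x + 1.2369 + 1.1599)^2
FOC: (2*3 + 3.0)*x = 9 + 3.0*(-1.2369 - 1.1599)
x^{k+1} = 0.2011
Step 2: z-update.
Minimize 7*z^2 - 10*z + (3.0/2)*(0.2011 - z + 1.1599)^2
FOC: (2*7 + 3.0)*z = 10 + 3.0*(0.2011 + 1.1599)
z^{k+1} = 0.8284
Step 3: u-update.
u^{k+1} = 1.1599 + 0.2011 - 0.8284 = 0.5326
Step 4: Primal residual = |0.2011 - 0.8284| = 0.6273


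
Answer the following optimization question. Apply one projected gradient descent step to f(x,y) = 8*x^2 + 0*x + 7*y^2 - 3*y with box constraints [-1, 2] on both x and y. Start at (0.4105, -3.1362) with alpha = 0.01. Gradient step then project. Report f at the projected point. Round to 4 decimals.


Step 1: Compute gradient at (0.4105, -3.1362).
grad_x = 2*8*0.4105 + 0 = 6.568
grad_y = 2*7*-3.1362 - 3 = -46.9068
Step 2: Gradient step.
x_raw = 0.4105 - 0.01*6.568 = 0.3448
y_raw = -3.1362 - 0.01*-46.9068 = -2.6671
Step 3: Project onto [-1, 2].
x_proj = clip(0.3448) = 0.3448
y_proj = clip(-2.6671) = -1.0
Step 4: Evaluate f.
f(0.3448, -1.0) = 10.9512


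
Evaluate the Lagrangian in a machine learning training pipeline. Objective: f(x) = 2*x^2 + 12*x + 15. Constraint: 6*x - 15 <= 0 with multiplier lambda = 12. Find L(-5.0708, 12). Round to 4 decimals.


Step 1: Evaluate f(x).
f(-5.0708) = 2*(-5.0708)^2 + 12*(-5.0708) + 15 = 5.5764
Step 2: Evaluate g(x).
g(-5.0708) = 6*-5.0708 - 15 = -45.4248
Step 3: Compute Lagrangian.
L = 5.5764 + 12*-45.4248 = -539.5212


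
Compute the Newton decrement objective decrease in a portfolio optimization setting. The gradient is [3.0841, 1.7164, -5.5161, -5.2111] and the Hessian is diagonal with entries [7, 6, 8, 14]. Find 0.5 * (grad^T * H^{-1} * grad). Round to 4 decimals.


Step 1: H is diagonal, so H^(-1) * g = [0.4406, 0.2861, -0.6895, -0.3722].
Step 2: g^T H^(-1) g = sum_i g_i^2 / H_ii
  = (3.0841)^2/7 + (1.7164)^2/6 + (-5.5161)^2/8 + (-5.2111)^2/14
  = 1.3588 + 0.491 + 3.8034 + 1.9397 = 7.5929
Step 3: Objective decrease = 0.5 * g^T H^(-1) g = 3.7965


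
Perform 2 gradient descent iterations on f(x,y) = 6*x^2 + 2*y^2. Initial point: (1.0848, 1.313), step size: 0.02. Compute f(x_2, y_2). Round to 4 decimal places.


Gradient descent on f(x,y) = 6*x^2 + 2*y^2.
Starting point: (1.0848, 1.313), alpha = 0.02
Step 1: grad_x = 2*6*1.0848 = 13.0176, grad_y = 2*2*1.313 = 5.252
  x_1 = 1.0848 - 0.02*13.0176 = 0.8244
  y_1 = 1.313 - 0.02*5.252 = 1.208
Step 2: grad_x = 2*6*0.8244 = 9.8934, grad_y = 2*2*1.208 = 4.8318
  x_2 = 0.8244 - 0.02*9.8934 = 0.6266
  y_2 = 1.208 - 0.02*4.8318 = 1.1113
f(0.6266, 1.1113) = 6*0.6266^2 + 2*1.1113^2 = 4.8257


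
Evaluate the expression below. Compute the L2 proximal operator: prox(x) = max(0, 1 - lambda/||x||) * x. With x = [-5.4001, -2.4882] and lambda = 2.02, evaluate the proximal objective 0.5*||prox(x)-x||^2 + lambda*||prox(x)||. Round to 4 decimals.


Step 1: Compute ||x||.
||x|| = 5.9458
Step 2: Compute scaling factor.
scale = max(0, 1 - 2.02/5.9458) = 0.6603
Step 3: prox(x) = [-3.5655, -1.6429]
||prox(x)|| = 3.9258
Step 4: Proximal objective.
0.5*||prox-x||^2 = 2.0402
lambda*||prox|| = 7.9301
Total = 9.9703


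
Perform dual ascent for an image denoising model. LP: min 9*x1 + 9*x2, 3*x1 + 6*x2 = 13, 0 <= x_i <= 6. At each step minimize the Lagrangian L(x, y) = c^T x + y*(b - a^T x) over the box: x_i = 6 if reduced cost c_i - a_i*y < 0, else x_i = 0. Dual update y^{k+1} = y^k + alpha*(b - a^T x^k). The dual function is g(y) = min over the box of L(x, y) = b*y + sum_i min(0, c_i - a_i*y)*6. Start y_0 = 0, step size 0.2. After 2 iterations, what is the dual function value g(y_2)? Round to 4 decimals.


Dual ascent for LP: min 9*x1 + 9*x2, 3*x1 + 6*x2 = 13, 0 <= x_i <= 6
Step 1: y^k = 0.0, reduced costs: (9.0, 9.0)
  x^k = (0.0, 0.0), subgradient = b - a^T x = 13.0
  y^{k+1} = 0.0 + 0.2*13.0 = 2.6
Step 2: y^k = 2.6, reduced costs: (1.2, -6.6)
  x^k = (0.0, 6.0), subgradient = b - a^T x = -23.0
  y^{k+1} = 2.6 + 0.2*-23.0 = -2.0
Dual objective at y_2 = -2.0: reduced costs (15.0, 21.0), box minimizer x = (0.0, 0.0)
g(y_2) = b*y + (c1 - a1*y)*x1 + (c2 - a2*y)*x2 = 13*(-2.0) + 15.0*0.0 + 21.0*0.0 = -26.0 + 0.0 + 0.0 = -26.0


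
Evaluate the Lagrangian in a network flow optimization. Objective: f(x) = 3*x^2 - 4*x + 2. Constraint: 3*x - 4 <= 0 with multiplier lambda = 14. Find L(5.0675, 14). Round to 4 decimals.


Step 1: Evaluate f(x).
f(5.0675) = 3*5.0675^2 - 4*5.0675 + 2 = 58.7687
Step 2: Evaluate g(x).
g(5.0675) = 3*5.0675 - 4 = 11.2025
Step 3: Compute Lagrangian.
L = 58.7687 + 14*11.2025 = 215.6037


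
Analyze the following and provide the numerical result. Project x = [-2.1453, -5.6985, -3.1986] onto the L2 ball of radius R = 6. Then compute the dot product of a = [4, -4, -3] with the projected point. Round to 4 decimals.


Step 1: Compute ||x|| (intermediates to 6 decimals).
||x|| = sqrt((-2.1453)^2 + (-5.6985)^2 + (-3.1986)^2) = 6.877954
Step 2: Project.
Since ||x|| > R, scale = R/||x|| = 6/6.877954 = 0.872352, proj(x) = scale * x
proj(x) = [-1.871457, -4.971098, -2.790305]
Step 3: Dot product.
a^T * proj(x) = 4*(-1.871457) - 4*(-4.971098) - 3*(-2.790305) = 20.7695


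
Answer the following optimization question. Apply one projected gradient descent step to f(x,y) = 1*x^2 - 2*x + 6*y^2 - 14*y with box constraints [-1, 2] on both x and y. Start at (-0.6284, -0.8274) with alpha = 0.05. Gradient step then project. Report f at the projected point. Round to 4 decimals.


Step 1: Compute gradient at (-0.6284, -0.8274).
grad_x = 2*1*-0.6284 - 2 = -3.2568
grad_y = 2*6*-0.8274 - 14 = -23.9288
Step 2: Gradient step.
x_raw = -0.6284 - 0.05*-3.2568 = -0.4656
y_raw = -0.8274 - 0.05*-23.9288 = 0.369
Step 3: Project onto [-1, 2].
x_proj = clip(-0.4656) = -0.4656
y_proj = clip(0.369) = 0.369
Step 4: Evaluate f.
f(-0.4656, 0.369) = -3.2016


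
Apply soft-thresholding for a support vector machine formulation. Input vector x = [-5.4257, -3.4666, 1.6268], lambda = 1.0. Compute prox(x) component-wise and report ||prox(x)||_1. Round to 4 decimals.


Soft-thresholding with lambda = 1.0:
prox(-5.4257) = sign(-5.4257)*max(|-5.4257| - 1.0, 0) = -4.4257
prox(-3.4666) = sign(-3.4666)*max(|-3.4666| - 1.0, 0) = -2.4666
prox(1.6268) = sign(1.6268)*max(|1.6268| - 1.0, 0) = 0.6268
prox(x) = [-4.4257, -2.4666, 0.6268]
||prox(x)||_1 = 4.4257 + 2.4666 + 0.6268 = 7.5191


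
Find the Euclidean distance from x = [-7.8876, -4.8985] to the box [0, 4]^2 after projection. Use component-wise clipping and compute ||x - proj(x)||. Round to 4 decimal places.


Project each component onto [0, 4].
clip(-7.8876) = 0.0, clip(-4.8985) = 0.0
Projection = [0.0, 0.0]
Squared diffs: [62.2142, 23.9953]
Distance = sqrt(86.2095) = 9.2849
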